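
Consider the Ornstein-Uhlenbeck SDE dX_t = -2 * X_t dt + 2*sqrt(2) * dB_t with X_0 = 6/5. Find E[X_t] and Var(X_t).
E[X_t] = 6*exp(-2*t)/5; Var(X_t) = 2 - 2*exp(-4*t)

The OU SDE dX = -theta X dt + sigma dB admits the integrating factor exp(theta t): d(exp(theta t) X_t) = sigma exp(theta t) dB_t. Integrating from 0 to t:
  X_t = x_0 * exp(-theta t) + sigma * int_0^t exp(-theta (t-s)) dB_s.
The Itô integral has mean 0 and (by the Itô isometry) variance sigma^2 * int_0^t exp(-2 theta (t - s)) ds = sigma^2 * (1 - exp(-2 theta t)) / (2 theta).
With theta = 2, sigma = 2*sqrt(2), x_0 = 6/5:
  E[X_t] = 6/5 * exp(-2 t) = 6*exp(-2*t)/5
  Var(X_t) = (2*sqrt(2))^2 * (1 - exp(-2*2 t)) / (2 * 2) = 2 - 2*exp(-4*t).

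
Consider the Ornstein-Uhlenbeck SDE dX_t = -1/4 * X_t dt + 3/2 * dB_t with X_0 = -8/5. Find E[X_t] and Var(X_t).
E[X_t] = -8*exp(-t/4)/5; Var(X_t) = 9/2 - 9*exp(-t/2)/2

The OU SDE dX = -theta X dt + sigma dB admits the integrating factor exp(theta t): d(exp(theta t) X_t) = sigma exp(theta t) dB_t. Integrating from 0 to t:
  X_t = x_0 * exp(-theta t) + sigma * int_0^t exp(-theta (t-s)) dB_s.
The Itô integral has mean 0 and (by the Itô isometry) variance sigma^2 * int_0^t exp(-2 theta (t - s)) ds = sigma^2 * (1 - exp(-2 theta t)) / (2 theta).
With theta = 1/4, sigma = 3/2, x_0 = -8/5:
  E[X_t] = -8/5 * exp(-1/4 t) = -8*exp(-t/4)/5
  Var(X_t) = (3/2)^2 * (1 - exp(-2*1/4 t)) / (2 * 1/4) = 9/2 - 9*exp(-t/2)/2.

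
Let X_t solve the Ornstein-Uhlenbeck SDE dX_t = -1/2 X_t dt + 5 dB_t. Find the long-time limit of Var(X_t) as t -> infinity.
lim Var(X_t) = 25

The OU SDE dX = -theta X dt + sigma dB admits the integrating factor exp(theta t): d(exp(theta t) X_t) = sigma exp(theta t) dB_t. Integrating from 0 to t gives X_t = x_0 * exp(-theta t) + sigma * int_0^t exp(-theta (t-s)) dB_s for any initial x_0. The Itô integral has variance (by the Itô isometry) sigma^2 * int_0^t exp(-2 theta (t - s)) ds = sigma^2 * (1 - exp(-2 theta t)) / (2 theta), independent of x_0.
With theta = 1/2, sigma = 5:
  Var(X_t) = (5)^2 * (1 - exp(-2*1/2 t)) / (2 * 1/2) = 25 - 25*exp(-t).
As t -> infinity, exp(-2*1/2 t) -> 0, so the stationary variance is sigma^2 / (2 theta) = 25.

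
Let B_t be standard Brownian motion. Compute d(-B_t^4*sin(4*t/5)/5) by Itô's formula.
d(-B_t^4*sin(4*t/5)/5) = (2*B_t^2*(-2*B_t^2*cos(4*t/5) - 15*sin(4*t/5))/25) dt + (-4*B_t^3*sin(4*t/5)/5) dB_t

Itô's formula for f(t, x): d f(t, B_t) = (f_t + (1/2) f_xx) dt + f_x dB_t. Compute partials of f(t, x) = -x^4*sin(4*t/5)/5:
  f_t(t,x)  = -4*x^4*cos(4*t/5)/25
  f_x(t,x)  = -4*x^3*sin(4*t/5)/5
  f_xx(t,x) = -12*x^2*sin(4*t/5)/5
Assemble drift = f_t + (1/2) f_xx = 2*x^2*(-2*x^2*cos(4*t/5) - 15*sin(4*t/5))/25 and diffusion = f_x = -4*x^3*sin(4*t/5)/5. Substituting x = B_t:
  d(-B_t^4*sin(4*t/5)/5) = (2*B_t^2*(-2*B_t^2*cos(4*t/5) - 15*sin(4*t/5))/25) dt + (-4*B_t^3*sin(4*t/5)/5) dB_t.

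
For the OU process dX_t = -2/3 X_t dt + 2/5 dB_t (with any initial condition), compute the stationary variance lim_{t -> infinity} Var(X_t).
lim Var(X_t) = 3/25

The OU SDE dX = -theta X dt + sigma dB admits the integrating factor exp(theta t): d(exp(theta t) X_t) = sigma exp(theta t) dB_t. Integrating from 0 to t gives X_t = x_0 * exp(-theta t) + sigma * int_0^t exp(-theta (t-s)) dB_s for any initial x_0. The Itô integral has variance (by the Itô isometry) sigma^2 * int_0^t exp(-2 theta (t - s)) ds = sigma^2 * (1 - exp(-2 theta t)) / (2 theta), independent of x_0.
With theta = 2/3, sigma = 2/5:
  Var(X_t) = (2/5)^2 * (1 - exp(-2*2/3 t)) / (2 * 2/3) = 3/25 - 3*exp(-4*t/3)/25.
As t -> infinity, exp(-2*2/3 t) -> 0, so the stationary variance is sigma^2 / (2 theta) = 3/25.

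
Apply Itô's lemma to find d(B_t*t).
d(B_t*t) = (B_t) dt + (t) dB_t

Itô's formula for f(t, x): d f(t, B_t) = (f_t + (1/2) f_xx) dt + f_x dB_t. Compute partials of f(t, x) = t*x:
  f_t(t,x)  = x
  f_x(t,x)  = t
  f_xx(t,x) = 0
Assemble drift = f_t + (1/2) f_xx = x and diffusion = f_x = t. Substituting x = B_t:
  d(B_t*t) = (B_t) dt + (t) dB_t.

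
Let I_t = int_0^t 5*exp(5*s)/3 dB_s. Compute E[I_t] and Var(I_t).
E[I_t] = 0; Var(I_t) = 5*exp(10*t)/18 - 5/18

The Itô integral of a deterministic integrand f(s) has mean 0 because each increment f(s) * (B_{s+ds} - B_s) has mean 0. By the Itô isometry:
  Var( int_0^t f(s) dB_s ) = E[ (int_0^t f(s) dB_s)^2 ] = int_0^t f(s)^2 ds.
Here f(s) = 5*exp(5*s)/3, so f(s)^2 = 25*exp(10*s)/9. Integrate:
  int_0^t (25*exp(10*s)/9) ds = 5*exp(10*t)/18 - 5/18.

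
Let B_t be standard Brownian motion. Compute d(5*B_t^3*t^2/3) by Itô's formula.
d(5*B_t^3*t^2/3) = (5*B_t*t*(2*B_t^2 + 3*t)/3) dt + (5*B_t^2*t^2) dB_t

Itô's formula for f(t, x): d f(t, B_t) = (f_t + (1/2) f_xx) dt + f_x dB_t. Compute partials of f(t, x) = 5*t^2*x^3/3:
  f_t(t,x)  = 10*t*x^3/3
  f_x(t,x)  = 5*t^2*x^2
  f_xx(t,x) = 10*t^2*x
Assemble drift = f_t + (1/2) f_xx = 5*t*x*(3*t + 2*x^2)/3 and diffusion = f_x = 5*t^2*x^2. Substituting x = B_t:
  d(5*B_t^3*t^2/3) = (5*B_t*t*(2*B_t^2 + 3*t)/3) dt + (5*B_t^2*t^2) dB_t.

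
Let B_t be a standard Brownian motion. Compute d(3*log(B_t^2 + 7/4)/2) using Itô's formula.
d(3*log(B_t^2 + 7/4)/2) = (6*(7 - 4*B_t^2)/(4*B_t^2 + 7)^2) dt + (12*B_t/(4*B_t^2 + 7)) dB_t

Itô's formula for f(B_t) gives d f(B_t) = f'(B_t) dB_t + (1/2) f''(B_t) dt. Compute derivatives of f(x) = 3*log(x^2 + 7/4)/2:
  f'(x)  = 12*x/(4*x^2 + 7)
  f''(x) = 12*(7 - 4*x^2)/(4*x^2 + 7)^2
Substitute x = B_t and multiply the f'' term by 1/2:
  drift     = (1/2) * (12*(7 - 4*x^2)/(4*x^2 + 7)^2) evaluated at B_t = 6*(7 - 4*B_t^2)/(4*B_t^2 + 7)^2
  diffusion = (12*x/(4*x^2 + 7)) evaluated at B_t = 12*B_t/(4*B_t^2 + 7)
Therefore d(3*log(B_t^2 + 7/4)/2) = (6*(7 - 4*B_t^2)/(4*B_t^2 + 7)^2) dt + (12*B_t/(4*B_t^2 + 7)) dB_t.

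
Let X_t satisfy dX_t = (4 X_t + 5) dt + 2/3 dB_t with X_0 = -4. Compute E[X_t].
E[X_t] = -11*exp(4*t)/4 - 5/4

Taking expectations and using E[dB_t] = 0, the mean m(t) = E[X_t] satisfies the ODE m'(t) = a m(t) + b with m(0) = x_0. With a = 4, b = 5, x_0 = -4, the solution is
  m(t) = x_0 * exp(a t) + (b/a) * (exp(a t) - 1)
       = (-4) * exp(4 t) + (5/4) * (exp(4 t) - 1)
       = -11*exp(4*t)/4 - 5/4.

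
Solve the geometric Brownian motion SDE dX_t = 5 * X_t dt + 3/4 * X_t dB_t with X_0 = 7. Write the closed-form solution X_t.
X_t = 7 * exp((151/32) * t + (3/4) * B_t)

For GBM dX = mu X dt + sigma X dB with X_0 = x_0, apply Itô to Y = log X: dY = (mu - sigma^2/2) dt + sigma dB, so Y_t = log(x_0) + (mu - sigma^2/2) t + sigma B_t and hence X_t = x_0 * exp((mu - sigma^2/2) t + sigma B_t).
With mu = 5, sigma = 3/4, x_0 = 7, this gives:
  X_t = 7 * exp((151/32) * t + (3/4) * B_t).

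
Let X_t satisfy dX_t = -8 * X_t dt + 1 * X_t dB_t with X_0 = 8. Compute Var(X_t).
Var(X_t) = (64*exp(t) - 64)*exp(-16*t)

For GBM dX = mu X dt + sigma X dB with X_0 = x_0, apply Itô to Y = log X: dY = (mu - sigma^2/2) dt + sigma dB, so Y_t = log(x_0) + (mu - sigma^2/2) t + sigma B_t and hence X_t = x_0 * exp((mu - sigma^2/2) t + sigma B_t).
With mu = -8, sigma = 1, x_0 = 8, this gives:
  X_t = 8 * exp((-17/2) * t + (1) * B_t).
Since sigma*B_t ~ Normal(0, sigma^2 t), E[exp(sigma*B_t)] = exp(sigma^2 t / 2); so E[X_t] = x_0 * exp((mu - sigma^2/2) t) * exp(sigma^2 t / 2) = x_0 * exp(mu t) = 8*exp(-8*t).
Var(X_t) = E[X_t^2] - (E[X_t])^2 = x_0^2 * exp(2 mu t) * (exp(sigma^2 t) - 1) = (64*exp(t) - 64)*exp(-16*t).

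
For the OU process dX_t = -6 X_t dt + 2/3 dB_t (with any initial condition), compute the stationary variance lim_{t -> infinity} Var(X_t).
lim Var(X_t) = 1/27

The OU SDE dX = -theta X dt + sigma dB admits the integrating factor exp(theta t): d(exp(theta t) X_t) = sigma exp(theta t) dB_t. Integrating from 0 to t gives X_t = x_0 * exp(-theta t) + sigma * int_0^t exp(-theta (t-s)) dB_s for any initial x_0. The Itô integral has variance (by the Itô isometry) sigma^2 * int_0^t exp(-2 theta (t - s)) ds = sigma^2 * (1 - exp(-2 theta t)) / (2 theta), independent of x_0.
With theta = 6, sigma = 2/3:
  Var(X_t) = (2/3)^2 * (1 - exp(-2*6 t)) / (2 * 6) = 1/27 - exp(-12*t)/27.
As t -> infinity, exp(-2*6 t) -> 0, so the stationary variance is sigma^2 / (2 theta) = 1/27.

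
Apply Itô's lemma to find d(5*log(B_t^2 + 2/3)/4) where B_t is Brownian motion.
d(5*log(B_t^2 + 2/3)/4) = (15*(2 - 3*B_t^2)/(4*(3*B_t^2 + 2)^2)) dt + (15*B_t/(2*(3*B_t^2 + 2))) dB_t

Itô's formula for f(B_t) gives d f(B_t) = f'(B_t) dB_t + (1/2) f''(B_t) dt. Compute derivatives of f(x) = 5*log(x^2 + 2/3)/4:
  f'(x)  = 15*x/(2*(3*x^2 + 2))
  f''(x) = 15*(2 - 3*x^2)/(2*(3*x^2 + 2)^2)
Substitute x = B_t and multiply the f'' term by 1/2:
  drift     = (1/2) * (15*(2 - 3*x^2)/(2*(3*x^2 + 2)^2)) evaluated at B_t = 15*(2 - 3*B_t^2)/(4*(3*B_t^2 + 2)^2)
  diffusion = (15*x/(2*(3*x^2 + 2))) evaluated at B_t = 15*B_t/(2*(3*B_t^2 + 2))
Therefore d(5*log(B_t^2 + 2/3)/4) = (15*(2 - 3*B_t^2)/(4*(3*B_t^2 + 2)^2)) dt + (15*B_t/(2*(3*B_t^2 + 2))) dB_t.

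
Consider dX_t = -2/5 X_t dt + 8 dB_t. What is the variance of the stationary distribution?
lim Var(X_t) = 80

The OU SDE dX = -theta X dt + sigma dB admits the integrating factor exp(theta t): d(exp(theta t) X_t) = sigma exp(theta t) dB_t. Integrating from 0 to t gives X_t = x_0 * exp(-theta t) + sigma * int_0^t exp(-theta (t-s)) dB_s for any initial x_0. The Itô integral has variance (by the Itô isometry) sigma^2 * int_0^t exp(-2 theta (t - s)) ds = sigma^2 * (1 - exp(-2 theta t)) / (2 theta), independent of x_0.
With theta = 2/5, sigma = 8:
  Var(X_t) = (8)^2 * (1 - exp(-2*2/5 t)) / (2 * 2/5) = 80 - 80*exp(-4*t/5).
As t -> infinity, exp(-2*2/5 t) -> 0, so the stationary variance is sigma^2 / (2 theta) = 80.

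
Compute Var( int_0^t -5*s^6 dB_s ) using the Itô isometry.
Var = 25*t^13/13

The Itô integral of a deterministic integrand f(s) has mean 0 because each increment f(s) * (B_{s+ds} - B_s) has mean 0. By the Itô isometry:
  Var( int_0^t f(s) dB_s ) = E[ (int_0^t f(s) dB_s)^2 ] = int_0^t f(s)^2 ds.
Here f(s) = -5*s^6, so f(s)^2 = 25*s^12. Integrate:
  int_0^t (25*s^12) ds = 25*t^13/13.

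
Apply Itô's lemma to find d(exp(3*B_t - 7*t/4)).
d(exp(3*B_t - 7*t/4)) = (11*exp(3*B_t - 7*t/4)/4) dt + (3*exp(3*B_t - 7*t/4)) dB_t

Itô's formula for f(t, x): d f(t, B_t) = (f_t + (1/2) f_xx) dt + f_x dB_t. Compute partials of f(t, x) = exp(-7*t/4 + 3*x):
  f_t(t,x)  = -7*exp(-7*t/4 + 3*x)/4
  f_x(t,x)  = 3*exp(-7*t/4 + 3*x)
  f_xx(t,x) = 9*exp(-7*t/4 + 3*x)
Assemble drift = f_t + (1/2) f_xx = 11*exp(-7*t/4 + 3*x)/4 and diffusion = f_x = 3*exp(-7*t/4 + 3*x). Substituting x = B_t:
  d(exp(3*B_t - 7*t/4)) = (11*exp(3*B_t - 7*t/4)/4) dt + (3*exp(3*B_t - 7*t/4)) dB_t.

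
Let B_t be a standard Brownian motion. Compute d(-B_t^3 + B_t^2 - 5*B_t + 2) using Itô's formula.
d(-B_t^3 + B_t^2 - 5*B_t + 2) = (1 - 3*B_t) dt + (-3*B_t^2 + 2*B_t - 5) dB_t

Itô's formula for f(B_t) gives d f(B_t) = f'(B_t) dB_t + (1/2) f''(B_t) dt. Compute derivatives of f(x) = -x^3 + x^2 - 5*x + 2:
  f'(x)  = -3*x^2 + 2*x - 5
  f''(x) = 2 - 6*x
Substitute x = B_t and multiply the f'' term by 1/2:
  drift     = (1/2) * (2 - 6*x) evaluated at B_t = 1 - 3*B_t
  diffusion = (-3*x^2 + 2*x - 5) evaluated at B_t = -3*B_t^2 + 2*B_t - 5
Therefore d(-B_t^3 + B_t^2 - 5*B_t + 2) = (1 - 3*B_t) dt + (-3*B_t^2 + 2*B_t - 5) dB_t.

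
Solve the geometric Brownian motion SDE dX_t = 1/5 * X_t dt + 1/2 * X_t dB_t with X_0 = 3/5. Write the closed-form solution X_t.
X_t = 3/5 * exp((3/40) * t + (1/2) * B_t)

For GBM dX = mu X dt + sigma X dB with X_0 = x_0, apply Itô to Y = log X: dY = (mu - sigma^2/2) dt + sigma dB, so Y_t = log(x_0) + (mu - sigma^2/2) t + sigma B_t and hence X_t = x_0 * exp((mu - sigma^2/2) t + sigma B_t).
With mu = 1/5, sigma = 1/2, x_0 = 3/5, this gives:
  X_t = 3/5 * exp((3/40) * t + (1/2) * B_t).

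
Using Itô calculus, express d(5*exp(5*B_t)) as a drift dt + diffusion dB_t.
d(5*exp(5*B_t)) = (125*exp(5*B_t)/2) dt + (25*exp(5*B_t)) dB_t

Itô's formula for f(B_t) gives d f(B_t) = f'(B_t) dB_t + (1/2) f''(B_t) dt. Compute derivatives of f(x) = 5*exp(5*x):
  f'(x)  = 25*exp(5*x)
  f''(x) = 125*exp(5*x)
Substitute x = B_t and multiply the f'' term by 1/2:
  drift     = (1/2) * (125*exp(5*x)) evaluated at B_t = 125*exp(5*B_t)/2
  diffusion = (25*exp(5*x)) evaluated at B_t = 25*exp(5*B_t)
Therefore d(5*exp(5*B_t)) = (125*exp(5*B_t)/2) dt + (25*exp(5*B_t)) dB_t.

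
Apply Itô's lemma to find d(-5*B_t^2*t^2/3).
d(-5*B_t^2*t^2/3) = (5*t*(-2*B_t^2 - t)/3) dt + (-10*B_t*t^2/3) dB_t

Itô's formula for f(t, x): d f(t, B_t) = (f_t + (1/2) f_xx) dt + f_x dB_t. Compute partials of f(t, x) = -5*t^2*x^2/3:
  f_t(t,x)  = -10*t*x^2/3
  f_x(t,x)  = -10*t^2*x/3
  f_xx(t,x) = -10*t^2/3
Assemble drift = f_t + (1/2) f_xx = 5*t*(-t - 2*x^2)/3 and diffusion = f_x = -10*t^2*x/3. Substituting x = B_t:
  d(-5*B_t^2*t^2/3) = (5*t*(-2*B_t^2 - t)/3) dt + (-10*B_t*t^2/3) dB_t.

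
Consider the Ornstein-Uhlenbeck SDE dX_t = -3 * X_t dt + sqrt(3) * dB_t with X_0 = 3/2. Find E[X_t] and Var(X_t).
E[X_t] = 3*exp(-3*t)/2; Var(X_t) = 1/2 - exp(-6*t)/2

The OU SDE dX = -theta X dt + sigma dB admits the integrating factor exp(theta t): d(exp(theta t) X_t) = sigma exp(theta t) dB_t. Integrating from 0 to t:
  X_t = x_0 * exp(-theta t) + sigma * int_0^t exp(-theta (t-s)) dB_s.
The Itô integral has mean 0 and (by the Itô isometry) variance sigma^2 * int_0^t exp(-2 theta (t - s)) ds = sigma^2 * (1 - exp(-2 theta t)) / (2 theta).
With theta = 3, sigma = sqrt(3), x_0 = 3/2:
  E[X_t] = 3/2 * exp(-3 t) = 3*exp(-3*t)/2
  Var(X_t) = (sqrt(3))^2 * (1 - exp(-2*3 t)) / (2 * 3) = 1/2 - exp(-6*t)/2.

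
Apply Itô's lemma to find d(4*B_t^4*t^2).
d(4*B_t^4*t^2) = (8*B_t^2*t*(B_t^2 + 3*t)) dt + (16*B_t^3*t^2) dB_t

Itô's formula for f(t, x): d f(t, B_t) = (f_t + (1/2) f_xx) dt + f_x dB_t. Compute partials of f(t, x) = 4*t^2*x^4:
  f_t(t,x)  = 8*t*x^4
  f_x(t,x)  = 16*t^2*x^3
  f_xx(t,x) = 48*t^2*x^2
Assemble drift = f_t + (1/2) f_xx = 8*t*x^2*(3*t + x^2) and diffusion = f_x = 16*t^2*x^3. Substituting x = B_t:
  d(4*B_t^4*t^2) = (8*B_t^2*t*(B_t^2 + 3*t)) dt + (16*B_t^3*t^2) dB_t.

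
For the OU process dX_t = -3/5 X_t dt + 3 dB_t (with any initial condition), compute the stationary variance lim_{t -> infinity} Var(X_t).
lim Var(X_t) = 15/2

The OU SDE dX = -theta X dt + sigma dB admits the integrating factor exp(theta t): d(exp(theta t) X_t) = sigma exp(theta t) dB_t. Integrating from 0 to t gives X_t = x_0 * exp(-theta t) + sigma * int_0^t exp(-theta (t-s)) dB_s for any initial x_0. The Itô integral has variance (by the Itô isometry) sigma^2 * int_0^t exp(-2 theta (t - s)) ds = sigma^2 * (1 - exp(-2 theta t)) / (2 theta), independent of x_0.
With theta = 3/5, sigma = 3:
  Var(X_t) = (3)^2 * (1 - exp(-2*3/5 t)) / (2 * 3/5) = 15/2 - 15*exp(-6*t/5)/2.
As t -> infinity, exp(-2*3/5 t) -> 0, so the stationary variance is sigma^2 / (2 theta) = 15/2.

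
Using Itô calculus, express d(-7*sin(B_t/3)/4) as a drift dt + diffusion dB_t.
d(-7*sin(B_t/3)/4) = (7*sin(B_t/3)/72) dt + (-7*cos(B_t/3)/12) dB_t

Itô's formula for f(B_t) gives d f(B_t) = f'(B_t) dB_t + (1/2) f''(B_t) dt. Compute derivatives of f(x) = -7*sin(x/3)/4:
  f'(x)  = -7*cos(x/3)/12
  f''(x) = 7*sin(x/3)/36
Substitute x = B_t and multiply the f'' term by 1/2:
  drift     = (1/2) * (7*sin(x/3)/36) evaluated at B_t = 7*sin(B_t/3)/72
  diffusion = (-7*cos(x/3)/12) evaluated at B_t = -7*cos(B_t/3)/12
Therefore d(-7*sin(B_t/3)/4) = (7*sin(B_t/3)/72) dt + (-7*cos(B_t/3)/12) dB_t.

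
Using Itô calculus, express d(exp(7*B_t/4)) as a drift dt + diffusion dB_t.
d(exp(7*B_t/4)) = (49*exp(7*B_t/4)/32) dt + (7*exp(7*B_t/4)/4) dB_t

Itô's formula for f(B_t) gives d f(B_t) = f'(B_t) dB_t + (1/2) f''(B_t) dt. Compute derivatives of f(x) = exp(7*x/4):
  f'(x)  = 7*exp(7*x/4)/4
  f''(x) = 49*exp(7*x/4)/16
Substitute x = B_t and multiply the f'' term by 1/2:
  drift     = (1/2) * (49*exp(7*x/4)/16) evaluated at B_t = 49*exp(7*B_t/4)/32
  diffusion = (7*exp(7*x/4)/4) evaluated at B_t = 7*exp(7*B_t/4)/4
Therefore d(exp(7*B_t/4)) = (49*exp(7*B_t/4)/32) dt + (7*exp(7*B_t/4)/4) dB_t.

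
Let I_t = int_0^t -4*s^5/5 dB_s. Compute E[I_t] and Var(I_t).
E[I_t] = 0; Var(I_t) = 16*t^11/275

The Itô integral of a deterministic integrand f(s) has mean 0 because each increment f(s) * (B_{s+ds} - B_s) has mean 0. By the Itô isometry:
  Var( int_0^t f(s) dB_s ) = E[ (int_0^t f(s) dB_s)^2 ] = int_0^t f(s)^2 ds.
Here f(s) = -4*s^5/5, so f(s)^2 = 16*s^10/25. Integrate:
  int_0^t (16*s^10/25) ds = 16*t^11/275.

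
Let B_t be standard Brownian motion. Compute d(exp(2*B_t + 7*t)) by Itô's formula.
d(exp(2*B_t + 7*t)) = (9*exp(2*B_t + 7*t)) dt + (2*exp(2*B_t + 7*t)) dB_t

Itô's formula for f(t, x): d f(t, B_t) = (f_t + (1/2) f_xx) dt + f_x dB_t. Compute partials of f(t, x) = exp(7*t + 2*x):
  f_t(t,x)  = 7*exp(7*t + 2*x)
  f_x(t,x)  = 2*exp(7*t + 2*x)
  f_xx(t,x) = 4*exp(7*t + 2*x)
Assemble drift = f_t + (1/2) f_xx = 9*exp(7*t + 2*x) and diffusion = f_x = 2*exp(7*t + 2*x). Substituting x = B_t:
  d(exp(2*B_t + 7*t)) = (9*exp(2*B_t + 7*t)) dt + (2*exp(2*B_t + 7*t)) dB_t.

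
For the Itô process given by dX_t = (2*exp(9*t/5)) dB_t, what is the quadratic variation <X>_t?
<X>_t = 10*exp(18*t/5)/9 - 10/9

For an Itô process dX_t = a(t) dt + b(t) dB_t, the quadratic variation is <X>_t = int_0^t b(s)^2 ds (the drift term does not contribute). Here b(s) = 2*exp(9*s/5), so
  b(s)^2 = 4*exp(18*s/5).
Integrating from 0 to t:
  <X>_t = int_0^t (4*exp(18*s/5)) ds = 10*exp(18*t/5)/9 - 10/9.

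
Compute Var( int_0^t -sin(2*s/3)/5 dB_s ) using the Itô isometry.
Var = t/50 - 3*sin(4*t/3)/200

The Itô integral of a deterministic integrand f(s) has mean 0 because each increment f(s) * (B_{s+ds} - B_s) has mean 0. By the Itô isometry:
  Var( int_0^t f(s) dB_s ) = E[ (int_0^t f(s) dB_s)^2 ] = int_0^t f(s)^2 ds.
Here f(s) = -sin(2*s/3)/5, so f(s)^2 = sin(2*s/3)^2/25. Integrate:
  int_0^t (sin(2*s/3)^2/25) ds = t/50 - 3*sin(4*t/3)/200.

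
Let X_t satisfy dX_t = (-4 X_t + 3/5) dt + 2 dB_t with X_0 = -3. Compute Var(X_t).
Var(X_t) = 1/2 - exp(-8*t)/2

The variance V(t) = Var(X_t) satisfies V'(t) = 2 a V(t) + c^2 with V(0) = 0 (drift coefficient is linear in X, diffusion is constant). With a = -4, c = 2, the solution is
  V(t) = (c^2 / (2 a)) * (exp(2 a t) - 1)
       = (2^2 / (2*(-4))) * (exp((-8) t) - 1)
       = 1/2 - exp(-8*t)/2.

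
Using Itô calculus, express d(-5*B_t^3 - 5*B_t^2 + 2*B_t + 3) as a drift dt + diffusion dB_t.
d(-5*B_t^3 - 5*B_t^2 + 2*B_t + 3) = (-15*B_t - 5) dt + (-15*B_t^2 - 10*B_t + 2) dB_t

Itô's formula for f(B_t) gives d f(B_t) = f'(B_t) dB_t + (1/2) f''(B_t) dt. Compute derivatives of f(x) = -5*x^3 - 5*x^2 + 2*x + 3:
  f'(x)  = -15*x^2 - 10*x + 2
  f''(x) = -30*x - 10
Substitute x = B_t and multiply the f'' term by 1/2:
  drift     = (1/2) * (-30*x - 10) evaluated at B_t = -15*B_t - 5
  diffusion = (-15*x^2 - 10*x + 2) evaluated at B_t = -15*B_t^2 - 10*B_t + 2
Therefore d(-5*B_t^3 - 5*B_t^2 + 2*B_t + 3) = (-15*B_t - 5) dt + (-15*B_t^2 - 10*B_t + 2) dB_t.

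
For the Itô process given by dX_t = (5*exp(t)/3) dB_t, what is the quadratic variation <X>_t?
<X>_t = 25*exp(2*t)/18 - 25/18

For an Itô process dX_t = a(t) dt + b(t) dB_t, the quadratic variation is <X>_t = int_0^t b(s)^2 ds (the drift term does not contribute). Here b(s) = 5*exp(s)/3, so
  b(s)^2 = 25*exp(2*s)/9.
Integrating from 0 to t:
  <X>_t = int_0^t (25*exp(2*s)/9) ds = 25*exp(2*t)/18 - 25/18.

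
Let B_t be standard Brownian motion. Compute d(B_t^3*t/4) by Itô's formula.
d(B_t^3*t/4) = (B_t*(B_t^2 + 3*t)/4) dt + (3*B_t^2*t/4) dB_t

Itô's formula for f(t, x): d f(t, B_t) = (f_t + (1/2) f_xx) dt + f_x dB_t. Compute partials of f(t, x) = t*x^3/4:
  f_t(t,x)  = x^3/4
  f_x(t,x)  = 3*t*x^2/4
  f_xx(t,x) = 3*t*x/2
Assemble drift = f_t + (1/2) f_xx = x*(3*t + x^2)/4 and diffusion = f_x = 3*t*x^2/4. Substituting x = B_t:
  d(B_t^3*t/4) = (B_t*(B_t^2 + 3*t)/4) dt + (3*B_t^2*t/4) dB_t.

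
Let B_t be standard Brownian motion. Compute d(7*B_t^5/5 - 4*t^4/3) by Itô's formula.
d(7*B_t^5/5 - 4*t^4/3) = (14*B_t^3 - 16*t^3/3) dt + (7*B_t^4) dB_t

Itô's formula for f(t, x): d f(t, B_t) = (f_t + (1/2) f_xx) dt + f_x dB_t. Compute partials of f(t, x) = -4*t^4/3 + 7*x^5/5:
  f_t(t,x)  = -16*t^3/3
  f_x(t,x)  = 7*x^4
  f_xx(t,x) = 28*x^3
Assemble drift = f_t + (1/2) f_xx = -16*t^3/3 + 14*x^3 and diffusion = f_x = 7*x^4. Substituting x = B_t:
  d(7*B_t^5/5 - 4*t^4/3) = (14*B_t^3 - 16*t^3/3) dt + (7*B_t^4) dB_t.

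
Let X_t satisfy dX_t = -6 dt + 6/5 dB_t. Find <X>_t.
<X>_t = 36*t/25

For an Itô process dX_t = a(t) dt + b(t) dB_t, the quadratic variation is <X>_t = int_0^t b(s)^2 ds (the drift term does not contribute). Here b(s) = 6/5, so
  b(s)^2 = 36/25.
Integrating from 0 to t:
  <X>_t = int_0^t (36/25) ds = 36*t/25.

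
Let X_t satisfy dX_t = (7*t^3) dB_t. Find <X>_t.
<X>_t = 7*t^7

For an Itô process dX_t = a(t) dt + b(t) dB_t, the quadratic variation is <X>_t = int_0^t b(s)^2 ds (the drift term does not contribute). Here b(s) = 7*s^3, so
  b(s)^2 = 49*s^6.
Integrating from 0 to t:
  <X>_t = int_0^t (49*s^6) ds = 7*t^7.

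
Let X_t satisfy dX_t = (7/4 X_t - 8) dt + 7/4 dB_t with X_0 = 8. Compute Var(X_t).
Var(X_t) = 7*exp(7*t/2)/8 - 7/8

The variance V(t) = Var(X_t) satisfies V'(t) = 2 a V(t) + c^2 with V(0) = 0 (drift coefficient is linear in X, diffusion is constant). With a = 7/4, c = 7/4, the solution is
  V(t) = (c^2 / (2 a)) * (exp(2 a t) - 1)
       = ((7/4)^2 / (2*(7/4))) * (exp((7/2) t) - 1)
       = 7*exp(7*t/2)/8 - 7/8.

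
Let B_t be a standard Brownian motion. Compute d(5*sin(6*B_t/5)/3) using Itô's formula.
d(5*sin(6*B_t/5)/3) = (-6*sin(6*B_t/5)/5) dt + (2*cos(6*B_t/5)) dB_t

Itô's formula for f(B_t) gives d f(B_t) = f'(B_t) dB_t + (1/2) f''(B_t) dt. Compute derivatives of f(x) = 5*sin(6*x/5)/3:
  f'(x)  = 2*cos(6*x/5)
  f''(x) = -12*sin(6*x/5)/5
Substitute x = B_t and multiply the f'' term by 1/2:
  drift     = (1/2) * (-12*sin(6*x/5)/5) evaluated at B_t = -6*sin(6*B_t/5)/5
  diffusion = (2*cos(6*x/5)) evaluated at B_t = 2*cos(6*B_t/5)
Therefore d(5*sin(6*B_t/5)/3) = (-6*sin(6*B_t/5)/5) dt + (2*cos(6*B_t/5)) dB_t.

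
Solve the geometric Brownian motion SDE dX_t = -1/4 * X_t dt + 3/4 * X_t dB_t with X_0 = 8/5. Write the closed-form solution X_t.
X_t = 8/5 * exp((-17/32) * t + (3/4) * B_t)

For GBM dX = mu X dt + sigma X dB with X_0 = x_0, apply Itô to Y = log X: dY = (mu - sigma^2/2) dt + sigma dB, so Y_t = log(x_0) + (mu - sigma^2/2) t + sigma B_t and hence X_t = x_0 * exp((mu - sigma^2/2) t + sigma B_t).
With mu = -1/4, sigma = 3/4, x_0 = 8/5, this gives:
  X_t = 8/5 * exp((-17/32) * t + (3/4) * B_t).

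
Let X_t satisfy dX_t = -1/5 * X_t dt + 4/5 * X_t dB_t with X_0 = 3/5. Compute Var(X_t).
Var(X_t) = (9*exp(16*t/25) - 9)*exp(-2*t/5)/25

For GBM dX = mu X dt + sigma X dB with X_0 = x_0, apply Itô to Y = log X: dY = (mu - sigma^2/2) dt + sigma dB, so Y_t = log(x_0) + (mu - sigma^2/2) t + sigma B_t and hence X_t = x_0 * exp((mu - sigma^2/2) t + sigma B_t).
With mu = -1/5, sigma = 4/5, x_0 = 3/5, this gives:
  X_t = 3/5 * exp((-13/25) * t + (4/5) * B_t).
Since sigma*B_t ~ Normal(0, sigma^2 t), E[exp(sigma*B_t)] = exp(sigma^2 t / 2); so E[X_t] = x_0 * exp((mu - sigma^2/2) t) * exp(sigma^2 t / 2) = x_0 * exp(mu t) = 3*exp(-t/5)/5.
Var(X_t) = E[X_t^2] - (E[X_t])^2 = x_0^2 * exp(2 mu t) * (exp(sigma^2 t) - 1) = (9*exp(16*t/25) - 9)*exp(-2*t/5)/25.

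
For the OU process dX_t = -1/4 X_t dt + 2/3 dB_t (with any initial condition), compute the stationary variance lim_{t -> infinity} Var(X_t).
lim Var(X_t) = 8/9

The OU SDE dX = -theta X dt + sigma dB admits the integrating factor exp(theta t): d(exp(theta t) X_t) = sigma exp(theta t) dB_t. Integrating from 0 to t gives X_t = x_0 * exp(-theta t) + sigma * int_0^t exp(-theta (t-s)) dB_s for any initial x_0. The Itô integral has variance (by the Itô isometry) sigma^2 * int_0^t exp(-2 theta (t - s)) ds = sigma^2 * (1 - exp(-2 theta t)) / (2 theta), independent of x_0.
With theta = 1/4, sigma = 2/3:
  Var(X_t) = (2/3)^2 * (1 - exp(-2*1/4 t)) / (2 * 1/4) = 8/9 - 8*exp(-t/2)/9.
As t -> infinity, exp(-2*1/4 t) -> 0, so the stationary variance is sigma^2 / (2 theta) = 8/9.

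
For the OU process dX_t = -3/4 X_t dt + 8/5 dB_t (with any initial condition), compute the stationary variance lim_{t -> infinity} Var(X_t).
lim Var(X_t) = 128/75

The OU SDE dX = -theta X dt + sigma dB admits the integrating factor exp(theta t): d(exp(theta t) X_t) = sigma exp(theta t) dB_t. Integrating from 0 to t gives X_t = x_0 * exp(-theta t) + sigma * int_0^t exp(-theta (t-s)) dB_s for any initial x_0. The Itô integral has variance (by the Itô isometry) sigma^2 * int_0^t exp(-2 theta (t - s)) ds = sigma^2 * (1 - exp(-2 theta t)) / (2 theta), independent of x_0.
With theta = 3/4, sigma = 8/5:
  Var(X_t) = (8/5)^2 * (1 - exp(-2*3/4 t)) / (2 * 3/4) = 128/75 - 128*exp(-3*t/2)/75.
As t -> infinity, exp(-2*3/4 t) -> 0, so the stationary variance is sigma^2 / (2 theta) = 128/75.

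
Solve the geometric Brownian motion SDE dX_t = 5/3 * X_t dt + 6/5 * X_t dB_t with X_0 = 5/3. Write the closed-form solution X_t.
X_t = 5/3 * exp((71/75) * t + (6/5) * B_t)

For GBM dX = mu X dt + sigma X dB with X_0 = x_0, apply Itô to Y = log X: dY = (mu - sigma^2/2) dt + sigma dB, so Y_t = log(x_0) + (mu - sigma^2/2) t + sigma B_t and hence X_t = x_0 * exp((mu - sigma^2/2) t + sigma B_t).
With mu = 5/3, sigma = 6/5, x_0 = 5/3, this gives:
  X_t = 5/3 * exp((71/75) * t + (6/5) * B_t).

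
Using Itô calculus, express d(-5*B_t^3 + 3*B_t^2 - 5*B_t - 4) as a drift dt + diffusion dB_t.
d(-5*B_t^3 + 3*B_t^2 - 5*B_t - 4) = (3 - 15*B_t) dt + (-15*B_t^2 + 6*B_t - 5) dB_t

Itô's formula for f(B_t) gives d f(B_t) = f'(B_t) dB_t + (1/2) f''(B_t) dt. Compute derivatives of f(x) = -5*x^3 + 3*x^2 - 5*x - 4:
  f'(x)  = -15*x^2 + 6*x - 5
  f''(x) = 6 - 30*x
Substitute x = B_t and multiply the f'' term by 1/2:
  drift     = (1/2) * (6 - 30*x) evaluated at B_t = 3 - 15*B_t
  diffusion = (-15*x^2 + 6*x - 5) evaluated at B_t = -15*B_t^2 + 6*B_t - 5
Therefore d(-5*B_t^3 + 3*B_t^2 - 5*B_t - 4) = (3 - 15*B_t) dt + (-15*B_t^2 + 6*B_t - 5) dB_t.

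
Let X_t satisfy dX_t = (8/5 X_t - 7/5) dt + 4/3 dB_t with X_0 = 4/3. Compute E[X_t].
E[X_t] = 11*exp(8*t/5)/24 + 7/8

Taking expectations and using E[dB_t] = 0, the mean m(t) = E[X_t] satisfies the ODE m'(t) = a m(t) + b with m(0) = x_0. With a = 8/5, b = -7/5, x_0 = 4/3, the solution is
  m(t) = x_0 * exp(a t) + (b/a) * (exp(a t) - 1)
       = (4/3) * exp((8/5) t) + ((-7/5)/(8/5)) * (exp((8/5) t) - 1)
       = 11*exp(8*t/5)/24 + 7/8.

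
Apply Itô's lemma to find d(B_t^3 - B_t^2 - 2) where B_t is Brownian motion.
d(B_t^3 - B_t^2 - 2) = (3*B_t - 1) dt + (B_t*(3*B_t - 2)) dB_t

Itô's formula for f(B_t) gives d f(B_t) = f'(B_t) dB_t + (1/2) f''(B_t) dt. Compute derivatives of f(x) = x^3 - x^2 - 2:
  f'(x)  = x*(3*x - 2)
  f''(x) = 6*x - 2
Substitute x = B_t and multiply the f'' term by 1/2:
  drift     = (1/2) * (6*x - 2) evaluated at B_t = 3*B_t - 1
  diffusion = (x*(3*x - 2)) evaluated at B_t = B_t*(3*B_t - 2)
Therefore d(B_t^3 - B_t^2 - 2) = (3*B_t - 1) dt + (B_t*(3*B_t - 2)) dB_t.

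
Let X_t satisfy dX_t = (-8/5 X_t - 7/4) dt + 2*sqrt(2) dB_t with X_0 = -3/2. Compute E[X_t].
E[X_t] = -35/32 - 13*exp(-8*t/5)/32

Taking expectations and using E[dB_t] = 0, the mean m(t) = E[X_t] satisfies the ODE m'(t) = a m(t) + b with m(0) = x_0. With a = -8/5, b = -7/4, x_0 = -3/2, the solution is
  m(t) = x_0 * exp(a t) + (b/a) * (exp(a t) - 1)
       = (-3/2) * exp((-8/5) t) + ((-7/4)/(-8/5)) * (exp((-8/5) t) - 1)
       = -35/32 - 13*exp(-8*t/5)/32.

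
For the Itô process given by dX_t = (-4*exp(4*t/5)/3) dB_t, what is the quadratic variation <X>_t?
<X>_t = 10*exp(8*t/5)/9 - 10/9

For an Itô process dX_t = a(t) dt + b(t) dB_t, the quadratic variation is <X>_t = int_0^t b(s)^2 ds (the drift term does not contribute). Here b(s) = -4*exp(4*s/5)/3, so
  b(s)^2 = 16*exp(8*s/5)/9.
Integrating from 0 to t:
  <X>_t = int_0^t (16*exp(8*s/5)/9) ds = 10*exp(8*t/5)/9 - 10/9.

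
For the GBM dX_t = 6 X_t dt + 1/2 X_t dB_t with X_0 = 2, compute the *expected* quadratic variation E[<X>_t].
E[<X>_t] = 4*exp(49*t/4)/49 - 4/49

<X>_t = int_0^t ((1/2) * X_s)^2 ds. Taking expectation inside the integral: E[<X>_t] = (1/2)^2 * int_0^t E[X_s^2] ds. For GBM, E[X_s^2] = x_0^2 * exp((2 mu + sigma^2) s). Integrating:
  E[<X>_t] = (1/2)^2 * 2^2 * (exp((2*6 + (1/2)^2) t) - 1) / (2*6 + (1/2)^2)
           = (1/2)^2 * 2^2 * (exp((49/4) t) - 1) / (49/4) = 4*exp(49*t/4)/49 - 4/49.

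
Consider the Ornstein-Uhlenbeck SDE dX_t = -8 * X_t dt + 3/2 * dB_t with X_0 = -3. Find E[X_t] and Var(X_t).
E[X_t] = -3*exp(-8*t); Var(X_t) = 9/64 - 9*exp(-16*t)/64

The OU SDE dX = -theta X dt + sigma dB admits the integrating factor exp(theta t): d(exp(theta t) X_t) = sigma exp(theta t) dB_t. Integrating from 0 to t:
  X_t = x_0 * exp(-theta t) + sigma * int_0^t exp(-theta (t-s)) dB_s.
The Itô integral has mean 0 and (by the Itô isometry) variance sigma^2 * int_0^t exp(-2 theta (t - s)) ds = sigma^2 * (1 - exp(-2 theta t)) / (2 theta).
With theta = 8, sigma = 3/2, x_0 = -3:
  E[X_t] = -3 * exp(-8 t) = -3*exp(-8*t)
  Var(X_t) = (3/2)^2 * (1 - exp(-2*8 t)) / (2 * 8) = 9/64 - 9*exp(-16*t)/64.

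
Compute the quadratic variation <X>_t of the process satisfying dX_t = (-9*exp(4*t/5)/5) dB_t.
<X>_t = 81*exp(8*t/5)/40 - 81/40

For an Itô process dX_t = a(t) dt + b(t) dB_t, the quadratic variation is <X>_t = int_0^t b(s)^2 ds (the drift term does not contribute). Here b(s) = -9*exp(4*s/5)/5, so
  b(s)^2 = 81*exp(8*s/5)/25.
Integrating from 0 to t:
  <X>_t = int_0^t (81*exp(8*s/5)/25) ds = 81*exp(8*t/5)/40 - 81/40.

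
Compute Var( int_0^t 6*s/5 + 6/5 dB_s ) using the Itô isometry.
Var = 12*t*(t^2 + 3*t + 3)/25

The Itô integral of a deterministic integrand f(s) has mean 0 because each increment f(s) * (B_{s+ds} - B_s) has mean 0. By the Itô isometry:
  Var( int_0^t f(s) dB_s ) = E[ (int_0^t f(s) dB_s)^2 ] = int_0^t f(s)^2 ds.
Here f(s) = 6*s/5 + 6/5, so f(s)^2 = 36*(s + 1)^2/25. Integrate:
  int_0^t (36*(s + 1)^2/25) ds = 12*t*(t^2 + 3*t + 3)/25.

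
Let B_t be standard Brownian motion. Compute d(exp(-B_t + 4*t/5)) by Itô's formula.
d(exp(-B_t + 4*t/5)) = (13*exp(-B_t + 4*t/5)/10) dt + (-exp(-B_t + 4*t/5)) dB_t

Itô's formula for f(t, x): d f(t, B_t) = (f_t + (1/2) f_xx) dt + f_x dB_t. Compute partials of f(t, x) = exp(4*t/5 - x):
  f_t(t,x)  = 4*exp(4*t/5 - x)/5
  f_x(t,x)  = -exp(4*t/5 - x)
  f_xx(t,x) = exp(4*t/5 - x)
Assemble drift = f_t + (1/2) f_xx = 13*exp(4*t/5 - x)/10 and diffusion = f_x = -exp(4*t/5 - x). Substituting x = B_t:
  d(exp(-B_t + 4*t/5)) = (13*exp(-B_t + 4*t/5)/10) dt + (-exp(-B_t + 4*t/5)) dB_t.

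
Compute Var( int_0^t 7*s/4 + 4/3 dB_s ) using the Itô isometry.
Var = t*(147*t^2 + 336*t + 256)/144

The Itô integral of a deterministic integrand f(s) has mean 0 because each increment f(s) * (B_{s+ds} - B_s) has mean 0. By the Itô isometry:
  Var( int_0^t f(s) dB_s ) = E[ (int_0^t f(s) dB_s)^2 ] = int_0^t f(s)^2 ds.
Here f(s) = 7*s/4 + 4/3, so f(s)^2 = (21*s + 16)^2/144. Integrate:
  int_0^t ((21*s + 16)^2/144) ds = t*(147*t^2 + 336*t + 256)/144.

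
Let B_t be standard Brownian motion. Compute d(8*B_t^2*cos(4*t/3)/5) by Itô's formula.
d(8*B_t^2*cos(4*t/3)/5) = (-32*B_t^2*sin(4*t/3)/15 + 8*cos(4*t/3)/5) dt + (16*B_t*cos(4*t/3)/5) dB_t

Itô's formula for f(t, x): d f(t, B_t) = (f_t + (1/2) f_xx) dt + f_x dB_t. Compute partials of f(t, x) = 8*x^2*cos(4*t/3)/5:
  f_t(t,x)  = -32*x^2*sin(4*t/3)/15
  f_x(t,x)  = 16*x*cos(4*t/3)/5
  f_xx(t,x) = 16*cos(4*t/3)/5
Assemble drift = f_t + (1/2) f_xx = -32*x^2*sin(4*t/3)/15 + 8*cos(4*t/3)/5 and diffusion = f_x = 16*x*cos(4*t/3)/5. Substituting x = B_t:
  d(8*B_t^2*cos(4*t/3)/5) = (-32*B_t^2*sin(4*t/3)/15 + 8*cos(4*t/3)/5) dt + (16*B_t*cos(4*t/3)/5) dB_t.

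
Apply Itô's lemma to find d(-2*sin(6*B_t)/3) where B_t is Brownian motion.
d(-2*sin(6*B_t)/3) = (12*sin(6*B_t)) dt + (-4*cos(6*B_t)) dB_t

Itô's formula for f(B_t) gives d f(B_t) = f'(B_t) dB_t + (1/2) f''(B_t) dt. Compute derivatives of f(x) = -2*sin(6*x)/3:
  f'(x)  = -4*cos(6*x)
  f''(x) = 24*sin(6*x)
Substitute x = B_t and multiply the f'' term by 1/2:
  drift     = (1/2) * (24*sin(6*x)) evaluated at B_t = 12*sin(6*B_t)
  diffusion = (-4*cos(6*x)) evaluated at B_t = -4*cos(6*B_t)
Therefore d(-2*sin(6*B_t)/3) = (12*sin(6*B_t)) dt + (-4*cos(6*B_t)) dB_t.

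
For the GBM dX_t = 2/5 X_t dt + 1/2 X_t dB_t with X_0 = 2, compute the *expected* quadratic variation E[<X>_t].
E[<X>_t] = 20*exp(21*t/20)/21 - 20/21

<X>_t = int_0^t ((1/2) * X_s)^2 ds. Taking expectation inside the integral: E[<X>_t] = (1/2)^2 * int_0^t E[X_s^2] ds. For GBM, E[X_s^2] = x_0^2 * exp((2 mu + sigma^2) s). Integrating:
  E[<X>_t] = (1/2)^2 * 2^2 * (exp((2*(2/5) + (1/2)^2) t) - 1) / (2*(2/5) + (1/2)^2)
           = (1/2)^2 * 2^2 * (exp((21/20) t) - 1) / (21/20) = 20*exp(21*t/20)/21 - 20/21.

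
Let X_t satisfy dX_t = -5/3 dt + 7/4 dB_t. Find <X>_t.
<X>_t = 49*t/16

For an Itô process dX_t = a(t) dt + b(t) dB_t, the quadratic variation is <X>_t = int_0^t b(s)^2 ds (the drift term does not contribute). Here b(s) = 7/4, so
  b(s)^2 = 49/16.
Integrating from 0 to t:
  <X>_t = int_0^t (49/16) ds = 49*t/16.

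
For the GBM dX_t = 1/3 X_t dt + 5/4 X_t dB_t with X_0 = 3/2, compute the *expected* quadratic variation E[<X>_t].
E[<X>_t] = 675*exp(107*t/48)/428 - 675/428

<X>_t = int_0^t ((5/4) * X_s)^2 ds. Taking expectation inside the integral: E[<X>_t] = (5/4)^2 * int_0^t E[X_s^2] ds. For GBM, E[X_s^2] = x_0^2 * exp((2 mu + sigma^2) s). Integrating:
  E[<X>_t] = (5/4)^2 * (3/2)^2 * (exp((2*(1/3) + (5/4)^2) t) - 1) / (2*(1/3) + (5/4)^2)
           = (5/4)^2 * (3/2)^2 * (exp((107/48) t) - 1) / (107/48) = 675*exp(107*t/48)/428 - 675/428.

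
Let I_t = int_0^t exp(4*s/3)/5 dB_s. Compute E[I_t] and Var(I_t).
E[I_t] = 0; Var(I_t) = 3*exp(8*t/3)/200 - 3/200

The Itô integral of a deterministic integrand f(s) has mean 0 because each increment f(s) * (B_{s+ds} - B_s) has mean 0. By the Itô isometry:
  Var( int_0^t f(s) dB_s ) = E[ (int_0^t f(s) dB_s)^2 ] = int_0^t f(s)^2 ds.
Here f(s) = exp(4*s/3)/5, so f(s)^2 = exp(8*s/3)/25. Integrate:
  int_0^t (exp(8*s/3)/25) ds = 3*exp(8*t/3)/200 - 3/200.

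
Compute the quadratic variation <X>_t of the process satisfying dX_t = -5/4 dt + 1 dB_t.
<X>_t = t

For an Itô process dX_t = a(t) dt + b(t) dB_t, the quadratic variation is <X>_t = int_0^t b(s)^2 ds (the drift term does not contribute). Here b(s) = 1, so
  b(s)^2 = 1.
Integrating from 0 to t:
  <X>_t = int_0^t (1) ds = t.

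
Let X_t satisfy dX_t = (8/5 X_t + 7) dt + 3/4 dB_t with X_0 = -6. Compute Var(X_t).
Var(X_t) = 45*exp(16*t/5)/256 - 45/256

The variance V(t) = Var(X_t) satisfies V'(t) = 2 a V(t) + c^2 with V(0) = 0 (drift coefficient is linear in X, diffusion is constant). With a = 8/5, c = 3/4, the solution is
  V(t) = (c^2 / (2 a)) * (exp(2 a t) - 1)
       = ((3/4)^2 / (2*(8/5))) * (exp((16/5) t) - 1)
       = 45*exp(16*t/5)/256 - 45/256.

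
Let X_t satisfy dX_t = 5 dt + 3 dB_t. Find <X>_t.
<X>_t = 9*t

For an Itô process dX_t = a(t) dt + b(t) dB_t, the quadratic variation is <X>_t = int_0^t b(s)^2 ds (the drift term does not contribute). Here b(s) = 3, so
  b(s)^2 = 9.
Integrating from 0 to t:
  <X>_t = int_0^t (9) ds = 9*t.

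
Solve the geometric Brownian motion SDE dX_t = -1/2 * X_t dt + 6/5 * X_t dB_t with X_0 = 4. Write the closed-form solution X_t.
X_t = 4 * exp((-61/50) * t + (6/5) * B_t)

For GBM dX = mu X dt + sigma X dB with X_0 = x_0, apply Itô to Y = log X: dY = (mu - sigma^2/2) dt + sigma dB, so Y_t = log(x_0) + (mu - sigma^2/2) t + sigma B_t and hence X_t = x_0 * exp((mu - sigma^2/2) t + sigma B_t).
With mu = -1/2, sigma = 6/5, x_0 = 4, this gives:
  X_t = 4 * exp((-61/50) * t + (6/5) * B_t).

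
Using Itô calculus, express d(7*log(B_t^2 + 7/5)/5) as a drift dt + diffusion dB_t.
d(7*log(B_t^2 + 7/5)/5) = (7*(7 - 5*B_t^2)/(5*B_t^2 + 7)^2) dt + (14*B_t/(5*B_t^2 + 7)) dB_t

Itô's formula for f(B_t) gives d f(B_t) = f'(B_t) dB_t + (1/2) f''(B_t) dt. Compute derivatives of f(x) = 7*log(x^2 + 7/5)/5:
  f'(x)  = 14*x/(5*x^2 + 7)
  f''(x) = 14*(7 - 5*x^2)/(5*x^2 + 7)^2
Substitute x = B_t and multiply the f'' term by 1/2:
  drift     = (1/2) * (14*(7 - 5*x^2)/(5*x^2 + 7)^2) evaluated at B_t = 7*(7 - 5*B_t^2)/(5*B_t^2 + 7)^2
  diffusion = (14*x/(5*x^2 + 7)) evaluated at B_t = 14*B_t/(5*B_t^2 + 7)
Therefore d(7*log(B_t^2 + 7/5)/5) = (7*(7 - 5*B_t^2)/(5*B_t^2 + 7)^2) dt + (14*B_t/(5*B_t^2 + 7)) dB_t.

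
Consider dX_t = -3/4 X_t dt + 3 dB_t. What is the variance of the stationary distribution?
lim Var(X_t) = 6

The OU SDE dX = -theta X dt + sigma dB admits the integrating factor exp(theta t): d(exp(theta t) X_t) = sigma exp(theta t) dB_t. Integrating from 0 to t gives X_t = x_0 * exp(-theta t) + sigma * int_0^t exp(-theta (t-s)) dB_s for any initial x_0. The Itô integral has variance (by the Itô isometry) sigma^2 * int_0^t exp(-2 theta (t - s)) ds = sigma^2 * (1 - exp(-2 theta t)) / (2 theta), independent of x_0.
With theta = 3/4, sigma = 3:
  Var(X_t) = (3)^2 * (1 - exp(-2*3/4 t)) / (2 * 3/4) = 6 - 6*exp(-3*t/2).
As t -> infinity, exp(-2*3/4 t) -> 0, so the stationary variance is sigma^2 / (2 theta) = 6.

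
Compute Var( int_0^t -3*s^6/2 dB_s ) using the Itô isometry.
Var = 9*t^13/52

The Itô integral of a deterministic integrand f(s) has mean 0 because each increment f(s) * (B_{s+ds} - B_s) has mean 0. By the Itô isometry:
  Var( int_0^t f(s) dB_s ) = E[ (int_0^t f(s) dB_s)^2 ] = int_0^t f(s)^2 ds.
Here f(s) = -3*s^6/2, so f(s)^2 = 9*s^12/4. Integrate:
  int_0^t (9*s^12/4) ds = 9*t^13/52.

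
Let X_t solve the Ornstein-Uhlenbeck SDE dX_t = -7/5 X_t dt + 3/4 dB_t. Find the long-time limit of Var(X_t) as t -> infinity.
lim Var(X_t) = 45/224

The OU SDE dX = -theta X dt + sigma dB admits the integrating factor exp(theta t): d(exp(theta t) X_t) = sigma exp(theta t) dB_t. Integrating from 0 to t gives X_t = x_0 * exp(-theta t) + sigma * int_0^t exp(-theta (t-s)) dB_s for any initial x_0. The Itô integral has variance (by the Itô isometry) sigma^2 * int_0^t exp(-2 theta (t - s)) ds = sigma^2 * (1 - exp(-2 theta t)) / (2 theta), independent of x_0.
With theta = 7/5, sigma = 3/4:
  Var(X_t) = (3/4)^2 * (1 - exp(-2*7/5 t)) / (2 * 7/5) = 45/224 - 45*exp(-14*t/5)/224.
As t -> infinity, exp(-2*7/5 t) -> 0, so the stationary variance is sigma^2 / (2 theta) = 45/224.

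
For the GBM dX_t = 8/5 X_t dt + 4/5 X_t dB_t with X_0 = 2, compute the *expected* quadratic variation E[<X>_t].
E[<X>_t] = 2*exp(96*t/25)/3 - 2/3

<X>_t = int_0^t ((4/5) * X_s)^2 ds. Taking expectation inside the integral: E[<X>_t] = (4/5)^2 * int_0^t E[X_s^2] ds. For GBM, E[X_s^2] = x_0^2 * exp((2 mu + sigma^2) s). Integrating:
  E[<X>_t] = (4/5)^2 * 2^2 * (exp((2*(8/5) + (4/5)^2) t) - 1) / (2*(8/5) + (4/5)^2)
           = (4/5)^2 * 2^2 * (exp((96/25) t) - 1) / (96/25) = 2*exp(96*t/25)/3 - 2/3.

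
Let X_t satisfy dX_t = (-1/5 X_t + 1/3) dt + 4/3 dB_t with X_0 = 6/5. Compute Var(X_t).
Var(X_t) = 40/9 - 40*exp(-2*t/5)/9

The variance V(t) = Var(X_t) satisfies V'(t) = 2 a V(t) + c^2 with V(0) = 0 (drift coefficient is linear in X, diffusion is constant). With a = -1/5, c = 4/3, the solution is
  V(t) = (c^2 / (2 a)) * (exp(2 a t) - 1)
       = ((4/3)^2 / (2*(-1/5))) * (exp((-2/5) t) - 1)
       = 40/9 - 40*exp(-2*t/5)/9.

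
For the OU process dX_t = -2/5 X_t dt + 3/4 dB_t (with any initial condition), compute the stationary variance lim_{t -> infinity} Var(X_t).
lim Var(X_t) = 45/64

The OU SDE dX = -theta X dt + sigma dB admits the integrating factor exp(theta t): d(exp(theta t) X_t) = sigma exp(theta t) dB_t. Integrating from 0 to t gives X_t = x_0 * exp(-theta t) + sigma * int_0^t exp(-theta (t-s)) dB_s for any initial x_0. The Itô integral has variance (by the Itô isometry) sigma^2 * int_0^t exp(-2 theta (t - s)) ds = sigma^2 * (1 - exp(-2 theta t)) / (2 theta), independent of x_0.
With theta = 2/5, sigma = 3/4:
  Var(X_t) = (3/4)^2 * (1 - exp(-2*2/5 t)) / (2 * 2/5) = 45/64 - 45*exp(-4*t/5)/64.
As t -> infinity, exp(-2*2/5 t) -> 0, so the stationary variance is sigma^2 / (2 theta) = 45/64.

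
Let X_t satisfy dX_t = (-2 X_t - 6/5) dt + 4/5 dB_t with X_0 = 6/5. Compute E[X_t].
E[X_t] = -3/5 + 9*exp(-2*t)/5

Taking expectations and using E[dB_t] = 0, the mean m(t) = E[X_t] satisfies the ODE m'(t) = a m(t) + b with m(0) = x_0. With a = -2, b = -6/5, x_0 = 6/5, the solution is
  m(t) = x_0 * exp(a t) + (b/a) * (exp(a t) - 1)
       = (6/5) * exp((-2) t) + ((-6/5)/(-2)) * (exp((-2) t) - 1)
       = -3/5 + 9*exp(-2*t)/5.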